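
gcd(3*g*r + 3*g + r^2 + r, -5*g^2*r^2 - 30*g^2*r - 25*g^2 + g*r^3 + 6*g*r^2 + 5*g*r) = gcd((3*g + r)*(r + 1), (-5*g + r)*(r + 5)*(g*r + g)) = r + 1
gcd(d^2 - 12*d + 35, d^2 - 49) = d - 7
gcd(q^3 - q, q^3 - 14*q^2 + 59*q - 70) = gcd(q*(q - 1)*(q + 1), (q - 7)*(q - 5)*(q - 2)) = 1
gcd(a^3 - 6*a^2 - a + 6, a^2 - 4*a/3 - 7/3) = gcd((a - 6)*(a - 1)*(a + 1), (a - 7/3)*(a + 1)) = a + 1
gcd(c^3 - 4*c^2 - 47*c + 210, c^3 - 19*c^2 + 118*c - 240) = c^2 - 11*c + 30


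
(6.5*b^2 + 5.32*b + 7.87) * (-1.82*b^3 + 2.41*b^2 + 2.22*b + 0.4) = -11.83*b^5 + 5.9826*b^4 + 12.9278*b^3 + 33.3771*b^2 + 19.5994*b + 3.148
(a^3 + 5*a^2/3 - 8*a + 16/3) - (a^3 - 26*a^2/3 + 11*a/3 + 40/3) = 31*a^2/3 - 35*a/3 - 8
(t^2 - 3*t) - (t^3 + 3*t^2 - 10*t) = -t^3 - 2*t^2 + 7*t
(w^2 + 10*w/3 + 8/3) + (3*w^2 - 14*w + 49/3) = 4*w^2 - 32*w/3 + 19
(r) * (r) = r^2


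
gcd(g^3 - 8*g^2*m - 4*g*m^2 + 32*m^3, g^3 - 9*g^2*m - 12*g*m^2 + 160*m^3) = g - 8*m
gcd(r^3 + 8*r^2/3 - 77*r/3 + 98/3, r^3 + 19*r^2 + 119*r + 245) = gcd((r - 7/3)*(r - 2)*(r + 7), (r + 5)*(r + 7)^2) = r + 7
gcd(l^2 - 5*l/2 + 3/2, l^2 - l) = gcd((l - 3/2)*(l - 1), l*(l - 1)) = l - 1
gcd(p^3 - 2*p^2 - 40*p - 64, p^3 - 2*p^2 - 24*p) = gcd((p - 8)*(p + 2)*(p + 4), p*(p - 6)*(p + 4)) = p + 4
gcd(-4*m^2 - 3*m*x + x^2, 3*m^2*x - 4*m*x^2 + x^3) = 1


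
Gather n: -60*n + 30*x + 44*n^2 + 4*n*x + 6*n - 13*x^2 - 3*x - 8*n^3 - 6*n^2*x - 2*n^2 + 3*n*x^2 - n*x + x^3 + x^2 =-8*n^3 + n^2*(42 - 6*x) + n*(3*x^2 + 3*x - 54) + x^3 - 12*x^2 + 27*x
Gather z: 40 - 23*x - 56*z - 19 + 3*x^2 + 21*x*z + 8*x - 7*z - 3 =3*x^2 - 15*x + z*(21*x - 63) + 18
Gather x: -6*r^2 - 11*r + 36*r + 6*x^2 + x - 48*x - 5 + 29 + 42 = -6*r^2 + 25*r + 6*x^2 - 47*x + 66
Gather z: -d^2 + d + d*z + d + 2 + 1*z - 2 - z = -d^2 + d*z + 2*d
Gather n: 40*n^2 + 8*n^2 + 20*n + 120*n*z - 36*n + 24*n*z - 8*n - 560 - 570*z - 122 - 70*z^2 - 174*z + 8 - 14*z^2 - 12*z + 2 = 48*n^2 + n*(144*z - 24) - 84*z^2 - 756*z - 672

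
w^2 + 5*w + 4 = (w + 1)*(w + 4)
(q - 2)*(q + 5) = q^2 + 3*q - 10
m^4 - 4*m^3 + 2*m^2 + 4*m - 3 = (m - 3)*(m - 1)^2*(m + 1)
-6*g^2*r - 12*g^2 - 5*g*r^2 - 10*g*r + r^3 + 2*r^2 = (-6*g + r)*(g + r)*(r + 2)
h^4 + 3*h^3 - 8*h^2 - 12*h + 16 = (h - 2)*(h - 1)*(h + 2)*(h + 4)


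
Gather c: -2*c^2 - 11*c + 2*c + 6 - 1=-2*c^2 - 9*c + 5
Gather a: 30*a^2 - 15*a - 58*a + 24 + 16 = 30*a^2 - 73*a + 40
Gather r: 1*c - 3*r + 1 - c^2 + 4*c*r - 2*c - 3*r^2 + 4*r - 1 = -c^2 - c - 3*r^2 + r*(4*c + 1)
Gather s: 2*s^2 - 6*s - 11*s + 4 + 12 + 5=2*s^2 - 17*s + 21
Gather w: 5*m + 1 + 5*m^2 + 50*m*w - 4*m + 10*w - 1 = 5*m^2 + m + w*(50*m + 10)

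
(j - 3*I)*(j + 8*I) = j^2 + 5*I*j + 24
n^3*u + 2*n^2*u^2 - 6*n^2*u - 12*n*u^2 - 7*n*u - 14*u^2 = (n - 7)*(n + 2*u)*(n*u + u)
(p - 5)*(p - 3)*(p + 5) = p^3 - 3*p^2 - 25*p + 75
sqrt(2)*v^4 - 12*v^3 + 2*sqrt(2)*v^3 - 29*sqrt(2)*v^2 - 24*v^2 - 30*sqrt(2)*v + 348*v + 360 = (v - 5)*(v + 6)*(v - 6*sqrt(2))*(sqrt(2)*v + sqrt(2))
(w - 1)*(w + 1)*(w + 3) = w^3 + 3*w^2 - w - 3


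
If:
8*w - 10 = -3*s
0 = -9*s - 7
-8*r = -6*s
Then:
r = -7/12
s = -7/9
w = 37/24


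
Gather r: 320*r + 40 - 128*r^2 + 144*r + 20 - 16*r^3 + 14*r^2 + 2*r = -16*r^3 - 114*r^2 + 466*r + 60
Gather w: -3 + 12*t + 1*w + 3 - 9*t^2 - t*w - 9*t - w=-9*t^2 - t*w + 3*t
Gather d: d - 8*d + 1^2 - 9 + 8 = -7*d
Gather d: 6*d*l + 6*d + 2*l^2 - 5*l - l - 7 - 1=d*(6*l + 6) + 2*l^2 - 6*l - 8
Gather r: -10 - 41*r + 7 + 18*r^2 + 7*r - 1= 18*r^2 - 34*r - 4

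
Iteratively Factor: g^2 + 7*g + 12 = (g + 3)*(g + 4)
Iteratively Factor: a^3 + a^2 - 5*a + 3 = (a + 3)*(a^2 - 2*a + 1) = (a - 1)*(a + 3)*(a - 1)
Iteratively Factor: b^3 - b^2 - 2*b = (b + 1)*(b^2 - 2*b) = (b - 2)*(b + 1)*(b)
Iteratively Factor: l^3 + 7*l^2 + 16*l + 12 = (l + 2)*(l^2 + 5*l + 6) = (l + 2)*(l + 3)*(l + 2)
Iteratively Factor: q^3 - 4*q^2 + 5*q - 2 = (q - 2)*(q^2 - 2*q + 1) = (q - 2)*(q - 1)*(q - 1)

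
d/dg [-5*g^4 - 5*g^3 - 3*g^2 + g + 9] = -20*g^3 - 15*g^2 - 6*g + 1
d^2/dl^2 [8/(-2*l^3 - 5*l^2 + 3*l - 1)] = 16*((6*l + 5)*(2*l^3 + 5*l^2 - 3*l + 1) - (6*l^2 + 10*l - 3)^2)/(2*l^3 + 5*l^2 - 3*l + 1)^3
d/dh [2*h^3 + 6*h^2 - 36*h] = 6*h^2 + 12*h - 36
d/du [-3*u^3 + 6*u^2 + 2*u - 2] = -9*u^2 + 12*u + 2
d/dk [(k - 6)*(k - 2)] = 2*k - 8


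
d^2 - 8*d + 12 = (d - 6)*(d - 2)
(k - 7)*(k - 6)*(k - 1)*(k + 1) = k^4 - 13*k^3 + 41*k^2 + 13*k - 42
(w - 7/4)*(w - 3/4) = w^2 - 5*w/2 + 21/16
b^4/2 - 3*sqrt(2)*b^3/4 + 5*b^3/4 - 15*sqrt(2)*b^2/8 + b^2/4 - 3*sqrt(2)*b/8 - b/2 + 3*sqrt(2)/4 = (b/2 + 1/2)*(b - 1/2)*(b + 2)*(b - 3*sqrt(2)/2)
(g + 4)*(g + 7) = g^2 + 11*g + 28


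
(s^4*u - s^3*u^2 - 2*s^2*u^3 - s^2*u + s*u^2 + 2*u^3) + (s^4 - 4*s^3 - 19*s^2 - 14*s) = s^4*u + s^4 - s^3*u^2 - 4*s^3 - 2*s^2*u^3 - s^2*u - 19*s^2 + s*u^2 - 14*s + 2*u^3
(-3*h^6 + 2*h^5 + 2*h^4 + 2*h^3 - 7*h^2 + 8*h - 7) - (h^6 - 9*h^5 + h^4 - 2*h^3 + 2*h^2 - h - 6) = -4*h^6 + 11*h^5 + h^4 + 4*h^3 - 9*h^2 + 9*h - 1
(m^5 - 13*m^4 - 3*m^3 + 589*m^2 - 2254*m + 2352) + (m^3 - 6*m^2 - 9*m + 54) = m^5 - 13*m^4 - 2*m^3 + 583*m^2 - 2263*m + 2406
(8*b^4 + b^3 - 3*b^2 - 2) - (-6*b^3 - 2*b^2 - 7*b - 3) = 8*b^4 + 7*b^3 - b^2 + 7*b + 1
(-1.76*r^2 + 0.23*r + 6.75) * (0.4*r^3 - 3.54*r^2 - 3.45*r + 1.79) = -0.704*r^5 + 6.3224*r^4 + 7.9578*r^3 - 27.8389*r^2 - 22.8758*r + 12.0825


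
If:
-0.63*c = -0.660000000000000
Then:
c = 1.05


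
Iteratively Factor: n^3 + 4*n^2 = (n)*(n^2 + 4*n) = n*(n + 4)*(n)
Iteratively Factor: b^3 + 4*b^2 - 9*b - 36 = (b - 3)*(b^2 + 7*b + 12) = (b - 3)*(b + 3)*(b + 4)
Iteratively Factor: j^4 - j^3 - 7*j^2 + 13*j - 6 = (j + 3)*(j^3 - 4*j^2 + 5*j - 2) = (j - 1)*(j + 3)*(j^2 - 3*j + 2) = (j - 1)^2*(j + 3)*(j - 2)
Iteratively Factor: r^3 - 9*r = (r + 3)*(r^2 - 3*r) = (r - 3)*(r + 3)*(r)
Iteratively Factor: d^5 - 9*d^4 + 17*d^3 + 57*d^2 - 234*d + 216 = (d - 3)*(d^4 - 6*d^3 - d^2 + 54*d - 72) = (d - 4)*(d - 3)*(d^3 - 2*d^2 - 9*d + 18) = (d - 4)*(d - 3)*(d - 2)*(d^2 - 9) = (d - 4)*(d - 3)*(d - 2)*(d + 3)*(d - 3)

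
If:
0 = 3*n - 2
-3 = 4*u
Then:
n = 2/3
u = -3/4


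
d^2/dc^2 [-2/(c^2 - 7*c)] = 4*(c*(c - 7) - (2*c - 7)^2)/(c^3*(c - 7)^3)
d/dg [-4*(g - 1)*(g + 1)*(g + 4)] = -12*g^2 - 32*g + 4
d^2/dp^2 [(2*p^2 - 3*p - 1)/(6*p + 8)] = 59/(27*p^3 + 108*p^2 + 144*p + 64)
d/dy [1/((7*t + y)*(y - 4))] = ((4 - y)*(7*t + y) - (y - 4)^2)/((7*t + y)^2*(y - 4)^3)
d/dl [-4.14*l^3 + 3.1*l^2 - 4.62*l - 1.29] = -12.42*l^2 + 6.2*l - 4.62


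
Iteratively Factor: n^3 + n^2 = (n + 1)*(n^2) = n*(n + 1)*(n)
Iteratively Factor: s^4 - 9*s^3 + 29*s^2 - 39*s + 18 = (s - 3)*(s^3 - 6*s^2 + 11*s - 6) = (s - 3)^2*(s^2 - 3*s + 2) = (s - 3)^2*(s - 2)*(s - 1)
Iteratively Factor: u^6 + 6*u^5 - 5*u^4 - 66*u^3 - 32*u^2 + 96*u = (u + 4)*(u^5 + 2*u^4 - 13*u^3 - 14*u^2 + 24*u) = (u - 3)*(u + 4)*(u^4 + 5*u^3 + 2*u^2 - 8*u) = u*(u - 3)*(u + 4)*(u^3 + 5*u^2 + 2*u - 8) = u*(u - 3)*(u + 2)*(u + 4)*(u^2 + 3*u - 4) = u*(u - 3)*(u - 1)*(u + 2)*(u + 4)*(u + 4)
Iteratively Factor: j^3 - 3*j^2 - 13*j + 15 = (j - 1)*(j^2 - 2*j - 15) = (j - 5)*(j - 1)*(j + 3)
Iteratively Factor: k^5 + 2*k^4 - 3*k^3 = (k - 1)*(k^4 + 3*k^3) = k*(k - 1)*(k^3 + 3*k^2) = k^2*(k - 1)*(k^2 + 3*k) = k^3*(k - 1)*(k + 3)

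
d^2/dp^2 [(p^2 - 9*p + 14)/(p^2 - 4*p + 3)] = 2*(-5*p^3 + 33*p^2 - 87*p + 83)/(p^6 - 12*p^5 + 57*p^4 - 136*p^3 + 171*p^2 - 108*p + 27)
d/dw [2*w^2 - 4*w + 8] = 4*w - 4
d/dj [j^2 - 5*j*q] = 2*j - 5*q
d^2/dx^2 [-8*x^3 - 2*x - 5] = -48*x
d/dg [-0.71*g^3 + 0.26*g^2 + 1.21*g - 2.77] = -2.13*g^2 + 0.52*g + 1.21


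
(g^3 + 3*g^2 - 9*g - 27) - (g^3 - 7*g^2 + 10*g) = 10*g^2 - 19*g - 27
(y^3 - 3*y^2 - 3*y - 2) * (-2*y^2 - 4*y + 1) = -2*y^5 + 2*y^4 + 19*y^3 + 13*y^2 + 5*y - 2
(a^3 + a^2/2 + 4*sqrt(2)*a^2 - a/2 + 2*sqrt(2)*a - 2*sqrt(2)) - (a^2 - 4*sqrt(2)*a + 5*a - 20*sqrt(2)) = a^3 - a^2/2 + 4*sqrt(2)*a^2 - 11*a/2 + 6*sqrt(2)*a + 18*sqrt(2)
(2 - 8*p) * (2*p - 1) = -16*p^2 + 12*p - 2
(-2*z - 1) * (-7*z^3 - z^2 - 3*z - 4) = 14*z^4 + 9*z^3 + 7*z^2 + 11*z + 4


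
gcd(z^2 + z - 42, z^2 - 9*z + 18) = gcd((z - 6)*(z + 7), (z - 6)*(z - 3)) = z - 6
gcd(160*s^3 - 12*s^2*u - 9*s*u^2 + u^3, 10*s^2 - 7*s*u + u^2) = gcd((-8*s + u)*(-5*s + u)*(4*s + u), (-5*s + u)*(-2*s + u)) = 5*s - u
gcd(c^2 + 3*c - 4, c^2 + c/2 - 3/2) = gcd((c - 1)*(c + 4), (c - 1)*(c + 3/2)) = c - 1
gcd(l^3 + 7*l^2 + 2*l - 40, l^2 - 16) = l + 4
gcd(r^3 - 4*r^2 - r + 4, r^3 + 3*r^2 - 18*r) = 1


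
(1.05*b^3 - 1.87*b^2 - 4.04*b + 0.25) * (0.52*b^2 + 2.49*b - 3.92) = 0.546*b^5 + 1.6421*b^4 - 10.8731*b^3 - 2.5992*b^2 + 16.4593*b - 0.98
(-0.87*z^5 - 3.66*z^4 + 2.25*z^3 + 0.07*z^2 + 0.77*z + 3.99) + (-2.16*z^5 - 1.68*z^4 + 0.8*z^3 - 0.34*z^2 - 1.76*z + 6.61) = -3.03*z^5 - 5.34*z^4 + 3.05*z^3 - 0.27*z^2 - 0.99*z + 10.6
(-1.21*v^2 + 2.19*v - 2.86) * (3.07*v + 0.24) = -3.7147*v^3 + 6.4329*v^2 - 8.2546*v - 0.6864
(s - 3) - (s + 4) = -7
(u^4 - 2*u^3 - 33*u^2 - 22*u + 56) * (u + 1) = u^5 - u^4 - 35*u^3 - 55*u^2 + 34*u + 56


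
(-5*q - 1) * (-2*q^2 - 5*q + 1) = 10*q^3 + 27*q^2 - 1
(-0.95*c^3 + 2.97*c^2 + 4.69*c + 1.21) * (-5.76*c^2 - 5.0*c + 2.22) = 5.472*c^5 - 12.3572*c^4 - 43.9734*c^3 - 23.8262*c^2 + 4.3618*c + 2.6862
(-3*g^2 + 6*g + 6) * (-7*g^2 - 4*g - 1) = 21*g^4 - 30*g^3 - 63*g^2 - 30*g - 6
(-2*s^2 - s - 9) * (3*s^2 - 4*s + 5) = -6*s^4 + 5*s^3 - 33*s^2 + 31*s - 45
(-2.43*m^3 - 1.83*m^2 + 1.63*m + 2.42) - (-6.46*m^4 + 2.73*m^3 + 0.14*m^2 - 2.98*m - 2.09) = 6.46*m^4 - 5.16*m^3 - 1.97*m^2 + 4.61*m + 4.51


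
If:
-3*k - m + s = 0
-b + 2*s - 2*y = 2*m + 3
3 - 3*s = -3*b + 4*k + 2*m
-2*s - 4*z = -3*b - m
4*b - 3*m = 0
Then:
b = 156*z/131 + 54/131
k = 15/131 - 44*z/131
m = 208*z/131 + 72/131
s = 76*z/131 + 117/131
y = -210*z/131 - 357/262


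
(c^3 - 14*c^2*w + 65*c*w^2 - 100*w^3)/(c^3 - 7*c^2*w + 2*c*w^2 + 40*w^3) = (c - 5*w)/(c + 2*w)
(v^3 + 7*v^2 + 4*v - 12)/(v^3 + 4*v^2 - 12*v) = (v^2 + v - 2)/(v*(v - 2))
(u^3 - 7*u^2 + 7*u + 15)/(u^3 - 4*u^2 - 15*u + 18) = (u^3 - 7*u^2 + 7*u + 15)/(u^3 - 4*u^2 - 15*u + 18)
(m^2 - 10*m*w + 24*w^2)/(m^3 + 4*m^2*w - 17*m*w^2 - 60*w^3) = (m - 6*w)/(m^2 + 8*m*w + 15*w^2)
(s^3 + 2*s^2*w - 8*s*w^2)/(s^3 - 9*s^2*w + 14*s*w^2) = (s + 4*w)/(s - 7*w)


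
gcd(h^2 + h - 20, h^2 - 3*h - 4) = h - 4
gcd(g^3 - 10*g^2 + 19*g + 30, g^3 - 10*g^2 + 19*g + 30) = g^3 - 10*g^2 + 19*g + 30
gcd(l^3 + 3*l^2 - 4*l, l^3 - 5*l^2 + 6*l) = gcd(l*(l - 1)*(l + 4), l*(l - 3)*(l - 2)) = l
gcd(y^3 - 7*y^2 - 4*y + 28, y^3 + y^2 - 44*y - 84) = y^2 - 5*y - 14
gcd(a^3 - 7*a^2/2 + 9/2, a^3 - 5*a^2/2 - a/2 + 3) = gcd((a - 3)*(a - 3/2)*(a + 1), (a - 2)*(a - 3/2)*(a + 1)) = a^2 - a/2 - 3/2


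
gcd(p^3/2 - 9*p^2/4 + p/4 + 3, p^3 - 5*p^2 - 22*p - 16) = p + 1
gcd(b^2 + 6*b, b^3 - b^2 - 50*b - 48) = b + 6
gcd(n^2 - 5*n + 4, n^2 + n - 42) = 1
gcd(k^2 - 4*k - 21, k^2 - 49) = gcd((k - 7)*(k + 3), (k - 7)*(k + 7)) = k - 7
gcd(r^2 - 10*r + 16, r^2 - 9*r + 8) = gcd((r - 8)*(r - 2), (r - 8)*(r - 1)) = r - 8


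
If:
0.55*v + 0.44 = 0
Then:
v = -0.80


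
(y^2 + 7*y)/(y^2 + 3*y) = (y + 7)/(y + 3)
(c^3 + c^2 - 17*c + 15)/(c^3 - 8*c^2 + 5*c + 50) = (c^3 + c^2 - 17*c + 15)/(c^3 - 8*c^2 + 5*c + 50)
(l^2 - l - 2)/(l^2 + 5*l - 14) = (l + 1)/(l + 7)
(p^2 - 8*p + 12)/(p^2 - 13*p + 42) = (p - 2)/(p - 7)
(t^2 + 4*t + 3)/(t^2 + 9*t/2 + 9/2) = 2*(t + 1)/(2*t + 3)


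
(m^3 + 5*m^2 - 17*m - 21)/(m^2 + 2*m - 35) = (m^2 - 2*m - 3)/(m - 5)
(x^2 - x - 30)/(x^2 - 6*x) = (x + 5)/x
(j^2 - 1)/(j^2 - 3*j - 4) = (j - 1)/(j - 4)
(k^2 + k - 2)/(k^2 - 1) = (k + 2)/(k + 1)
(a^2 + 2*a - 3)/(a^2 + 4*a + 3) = (a - 1)/(a + 1)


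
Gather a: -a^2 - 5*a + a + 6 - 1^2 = -a^2 - 4*a + 5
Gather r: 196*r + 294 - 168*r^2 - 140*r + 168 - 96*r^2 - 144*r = -264*r^2 - 88*r + 462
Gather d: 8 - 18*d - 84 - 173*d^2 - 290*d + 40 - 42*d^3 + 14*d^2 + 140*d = -42*d^3 - 159*d^2 - 168*d - 36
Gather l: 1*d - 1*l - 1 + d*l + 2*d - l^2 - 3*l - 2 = 3*d - l^2 + l*(d - 4) - 3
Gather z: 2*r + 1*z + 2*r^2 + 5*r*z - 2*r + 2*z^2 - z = 2*r^2 + 5*r*z + 2*z^2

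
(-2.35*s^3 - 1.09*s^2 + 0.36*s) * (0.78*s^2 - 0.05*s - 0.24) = -1.833*s^5 - 0.7327*s^4 + 0.8993*s^3 + 0.2436*s^2 - 0.0864*s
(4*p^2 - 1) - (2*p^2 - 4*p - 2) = 2*p^2 + 4*p + 1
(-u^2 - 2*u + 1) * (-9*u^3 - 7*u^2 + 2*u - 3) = 9*u^5 + 25*u^4 + 3*u^3 - 8*u^2 + 8*u - 3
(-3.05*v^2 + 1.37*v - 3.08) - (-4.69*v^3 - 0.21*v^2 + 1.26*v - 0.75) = 4.69*v^3 - 2.84*v^2 + 0.11*v - 2.33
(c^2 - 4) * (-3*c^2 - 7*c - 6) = -3*c^4 - 7*c^3 + 6*c^2 + 28*c + 24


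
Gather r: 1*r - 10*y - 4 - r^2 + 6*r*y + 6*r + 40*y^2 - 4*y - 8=-r^2 + r*(6*y + 7) + 40*y^2 - 14*y - 12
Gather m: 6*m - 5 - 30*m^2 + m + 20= -30*m^2 + 7*m + 15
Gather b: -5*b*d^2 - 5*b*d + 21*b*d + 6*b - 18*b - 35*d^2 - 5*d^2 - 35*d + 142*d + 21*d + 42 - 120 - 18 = b*(-5*d^2 + 16*d - 12) - 40*d^2 + 128*d - 96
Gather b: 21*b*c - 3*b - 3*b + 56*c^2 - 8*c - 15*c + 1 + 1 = b*(21*c - 6) + 56*c^2 - 23*c + 2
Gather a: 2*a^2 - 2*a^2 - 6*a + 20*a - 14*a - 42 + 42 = 0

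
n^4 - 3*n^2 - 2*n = n*(n - 2)*(n + 1)^2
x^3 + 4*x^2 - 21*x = x*(x - 3)*(x + 7)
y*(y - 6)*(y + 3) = y^3 - 3*y^2 - 18*y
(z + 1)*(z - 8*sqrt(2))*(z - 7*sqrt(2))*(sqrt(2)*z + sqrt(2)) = sqrt(2)*z^4 - 30*z^3 + 2*sqrt(2)*z^3 - 60*z^2 + 113*sqrt(2)*z^2 - 30*z + 224*sqrt(2)*z + 112*sqrt(2)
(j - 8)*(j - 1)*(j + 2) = j^3 - 7*j^2 - 10*j + 16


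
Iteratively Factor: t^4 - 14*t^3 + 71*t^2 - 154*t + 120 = (t - 5)*(t^3 - 9*t^2 + 26*t - 24) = (t - 5)*(t - 3)*(t^2 - 6*t + 8) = (t - 5)*(t - 4)*(t - 3)*(t - 2)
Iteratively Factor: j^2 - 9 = (j + 3)*(j - 3)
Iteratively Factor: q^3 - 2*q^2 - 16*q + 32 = (q + 4)*(q^2 - 6*q + 8) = (q - 2)*(q + 4)*(q - 4)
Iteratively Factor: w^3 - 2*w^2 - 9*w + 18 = (w - 2)*(w^2 - 9) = (w - 2)*(w + 3)*(w - 3)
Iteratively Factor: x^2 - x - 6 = (x - 3)*(x + 2)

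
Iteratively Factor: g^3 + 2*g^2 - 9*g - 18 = (g + 3)*(g^2 - g - 6) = (g - 3)*(g + 3)*(g + 2)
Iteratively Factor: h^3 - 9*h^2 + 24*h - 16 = (h - 4)*(h^2 - 5*h + 4) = (h - 4)*(h - 1)*(h - 4)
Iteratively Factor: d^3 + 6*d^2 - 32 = (d + 4)*(d^2 + 2*d - 8) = (d - 2)*(d + 4)*(d + 4)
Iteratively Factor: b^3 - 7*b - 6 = (b + 2)*(b^2 - 2*b - 3) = (b - 3)*(b + 2)*(b + 1)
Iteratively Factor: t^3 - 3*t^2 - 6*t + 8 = (t - 1)*(t^2 - 2*t - 8) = (t - 4)*(t - 1)*(t + 2)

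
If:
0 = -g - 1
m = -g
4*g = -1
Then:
No Solution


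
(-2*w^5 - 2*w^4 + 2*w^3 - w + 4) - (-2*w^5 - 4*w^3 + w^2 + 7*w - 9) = -2*w^4 + 6*w^3 - w^2 - 8*w + 13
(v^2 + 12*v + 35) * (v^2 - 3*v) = v^4 + 9*v^3 - v^2 - 105*v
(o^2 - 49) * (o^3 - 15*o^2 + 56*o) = o^5 - 15*o^4 + 7*o^3 + 735*o^2 - 2744*o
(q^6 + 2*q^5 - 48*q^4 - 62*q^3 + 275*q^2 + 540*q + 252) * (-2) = -2*q^6 - 4*q^5 + 96*q^4 + 124*q^3 - 550*q^2 - 1080*q - 504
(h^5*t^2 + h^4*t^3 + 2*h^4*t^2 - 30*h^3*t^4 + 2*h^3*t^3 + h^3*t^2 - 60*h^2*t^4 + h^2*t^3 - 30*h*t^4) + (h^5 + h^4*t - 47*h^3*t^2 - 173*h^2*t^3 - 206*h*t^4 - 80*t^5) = h^5*t^2 + h^5 + h^4*t^3 + 2*h^4*t^2 + h^4*t - 30*h^3*t^4 + 2*h^3*t^3 - 46*h^3*t^2 - 60*h^2*t^4 - 172*h^2*t^3 - 236*h*t^4 - 80*t^5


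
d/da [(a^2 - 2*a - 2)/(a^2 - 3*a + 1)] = (-a^2 + 6*a - 8)/(a^4 - 6*a^3 + 11*a^2 - 6*a + 1)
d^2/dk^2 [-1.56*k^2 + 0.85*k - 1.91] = -3.12000000000000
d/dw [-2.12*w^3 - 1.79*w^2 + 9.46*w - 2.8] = -6.36*w^2 - 3.58*w + 9.46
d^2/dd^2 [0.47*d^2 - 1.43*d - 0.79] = 0.940000000000000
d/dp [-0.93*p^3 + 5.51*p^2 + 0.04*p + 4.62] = -2.79*p^2 + 11.02*p + 0.04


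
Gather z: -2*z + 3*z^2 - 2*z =3*z^2 - 4*z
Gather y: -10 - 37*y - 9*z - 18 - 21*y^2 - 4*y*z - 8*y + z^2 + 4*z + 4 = -21*y^2 + y*(-4*z - 45) + z^2 - 5*z - 24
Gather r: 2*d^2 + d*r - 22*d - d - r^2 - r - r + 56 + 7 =2*d^2 - 23*d - r^2 + r*(d - 2) + 63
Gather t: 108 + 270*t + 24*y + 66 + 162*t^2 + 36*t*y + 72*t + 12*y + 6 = 162*t^2 + t*(36*y + 342) + 36*y + 180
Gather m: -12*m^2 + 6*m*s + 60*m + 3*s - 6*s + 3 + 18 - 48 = -12*m^2 + m*(6*s + 60) - 3*s - 27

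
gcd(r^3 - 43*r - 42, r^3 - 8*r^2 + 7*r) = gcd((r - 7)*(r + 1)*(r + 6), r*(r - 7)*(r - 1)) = r - 7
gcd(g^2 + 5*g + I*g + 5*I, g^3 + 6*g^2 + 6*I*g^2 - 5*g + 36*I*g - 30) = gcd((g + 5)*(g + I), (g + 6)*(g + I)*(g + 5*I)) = g + I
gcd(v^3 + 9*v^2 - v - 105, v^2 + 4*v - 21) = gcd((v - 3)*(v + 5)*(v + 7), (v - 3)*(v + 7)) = v^2 + 4*v - 21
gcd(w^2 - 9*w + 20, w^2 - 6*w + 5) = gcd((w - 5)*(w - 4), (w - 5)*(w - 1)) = w - 5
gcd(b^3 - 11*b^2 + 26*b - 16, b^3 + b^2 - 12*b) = 1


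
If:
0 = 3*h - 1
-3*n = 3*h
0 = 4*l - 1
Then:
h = 1/3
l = 1/4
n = -1/3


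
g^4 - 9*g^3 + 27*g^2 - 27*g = g*(g - 3)^3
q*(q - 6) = q^2 - 6*q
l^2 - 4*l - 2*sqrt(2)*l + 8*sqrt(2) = (l - 4)*(l - 2*sqrt(2))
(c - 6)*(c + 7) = c^2 + c - 42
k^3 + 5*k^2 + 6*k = k*(k + 2)*(k + 3)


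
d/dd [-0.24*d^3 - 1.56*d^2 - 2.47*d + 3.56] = -0.72*d^2 - 3.12*d - 2.47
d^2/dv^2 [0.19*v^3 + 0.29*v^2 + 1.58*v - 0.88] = 1.14*v + 0.58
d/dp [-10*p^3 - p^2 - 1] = 2*p*(-15*p - 1)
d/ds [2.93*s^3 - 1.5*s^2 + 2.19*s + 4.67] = 8.79*s^2 - 3.0*s + 2.19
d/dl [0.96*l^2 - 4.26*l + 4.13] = 1.92*l - 4.26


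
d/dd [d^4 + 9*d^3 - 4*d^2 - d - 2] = 4*d^3 + 27*d^2 - 8*d - 1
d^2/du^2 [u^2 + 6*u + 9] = 2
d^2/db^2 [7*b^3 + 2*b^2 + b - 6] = 42*b + 4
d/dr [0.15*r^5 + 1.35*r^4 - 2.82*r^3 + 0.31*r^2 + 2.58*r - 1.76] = 0.75*r^4 + 5.4*r^3 - 8.46*r^2 + 0.62*r + 2.58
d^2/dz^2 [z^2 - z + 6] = 2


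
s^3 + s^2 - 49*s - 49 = (s - 7)*(s + 1)*(s + 7)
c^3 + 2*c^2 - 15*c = c*(c - 3)*(c + 5)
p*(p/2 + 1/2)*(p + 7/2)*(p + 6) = p^4/2 + 21*p^3/4 + 61*p^2/4 + 21*p/2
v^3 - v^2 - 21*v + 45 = (v - 3)^2*(v + 5)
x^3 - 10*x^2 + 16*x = x*(x - 8)*(x - 2)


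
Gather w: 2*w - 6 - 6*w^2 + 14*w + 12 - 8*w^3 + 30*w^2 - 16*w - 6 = -8*w^3 + 24*w^2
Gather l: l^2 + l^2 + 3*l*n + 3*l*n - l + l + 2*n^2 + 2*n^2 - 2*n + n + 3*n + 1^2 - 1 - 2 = 2*l^2 + 6*l*n + 4*n^2 + 2*n - 2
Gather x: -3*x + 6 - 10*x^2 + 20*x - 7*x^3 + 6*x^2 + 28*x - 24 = -7*x^3 - 4*x^2 + 45*x - 18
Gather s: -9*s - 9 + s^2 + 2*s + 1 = s^2 - 7*s - 8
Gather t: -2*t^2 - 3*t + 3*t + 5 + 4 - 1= 8 - 2*t^2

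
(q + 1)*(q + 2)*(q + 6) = q^3 + 9*q^2 + 20*q + 12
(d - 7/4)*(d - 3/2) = d^2 - 13*d/4 + 21/8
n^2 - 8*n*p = n*(n - 8*p)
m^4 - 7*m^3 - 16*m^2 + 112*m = m*(m - 7)*(m - 4)*(m + 4)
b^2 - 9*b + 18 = (b - 6)*(b - 3)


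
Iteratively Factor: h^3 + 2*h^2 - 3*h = (h - 1)*(h^2 + 3*h) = (h - 1)*(h + 3)*(h)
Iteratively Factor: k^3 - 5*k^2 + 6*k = (k)*(k^2 - 5*k + 6) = k*(k - 3)*(k - 2)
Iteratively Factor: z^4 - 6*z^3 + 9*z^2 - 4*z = (z - 4)*(z^3 - 2*z^2 + z) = (z - 4)*(z - 1)*(z^2 - z) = z*(z - 4)*(z - 1)*(z - 1)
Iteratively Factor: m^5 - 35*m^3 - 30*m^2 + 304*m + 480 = (m + 4)*(m^4 - 4*m^3 - 19*m^2 + 46*m + 120) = (m - 4)*(m + 4)*(m^3 - 19*m - 30) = (m - 4)*(m + 3)*(m + 4)*(m^2 - 3*m - 10) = (m - 5)*(m - 4)*(m + 3)*(m + 4)*(m + 2)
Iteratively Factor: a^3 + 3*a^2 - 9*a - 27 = (a + 3)*(a^2 - 9) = (a - 3)*(a + 3)*(a + 3)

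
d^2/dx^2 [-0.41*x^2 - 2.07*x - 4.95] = -0.820000000000000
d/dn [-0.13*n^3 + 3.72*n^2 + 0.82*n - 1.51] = -0.39*n^2 + 7.44*n + 0.82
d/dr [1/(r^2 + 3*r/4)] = 4*(-8*r - 3)/(r^2*(4*r + 3)^2)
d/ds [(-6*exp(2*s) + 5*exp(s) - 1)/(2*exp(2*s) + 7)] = (-10*exp(2*s) - 80*exp(s) + 35)*exp(s)/(4*exp(4*s) + 28*exp(2*s) + 49)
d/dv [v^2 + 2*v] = 2*v + 2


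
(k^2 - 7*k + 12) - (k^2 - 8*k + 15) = k - 3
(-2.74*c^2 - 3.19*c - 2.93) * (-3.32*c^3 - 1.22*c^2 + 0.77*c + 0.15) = 9.0968*c^5 + 13.9336*c^4 + 11.5096*c^3 + 0.7073*c^2 - 2.7346*c - 0.4395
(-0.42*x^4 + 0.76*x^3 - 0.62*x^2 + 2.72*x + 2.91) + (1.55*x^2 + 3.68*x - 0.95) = -0.42*x^4 + 0.76*x^3 + 0.93*x^2 + 6.4*x + 1.96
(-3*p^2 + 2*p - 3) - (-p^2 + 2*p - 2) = -2*p^2 - 1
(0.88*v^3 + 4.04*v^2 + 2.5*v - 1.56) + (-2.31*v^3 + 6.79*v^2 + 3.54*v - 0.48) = -1.43*v^3 + 10.83*v^2 + 6.04*v - 2.04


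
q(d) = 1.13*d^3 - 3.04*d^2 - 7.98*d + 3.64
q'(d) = 3.39*d^2 - 6.08*d - 7.98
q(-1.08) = 7.29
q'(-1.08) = 2.54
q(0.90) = -5.18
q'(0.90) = -10.71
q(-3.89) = -77.84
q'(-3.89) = 66.97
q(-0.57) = 6.99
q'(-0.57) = -3.41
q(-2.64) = -17.27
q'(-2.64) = 31.70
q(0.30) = 1.00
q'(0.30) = -9.50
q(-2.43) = -11.13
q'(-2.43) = 26.81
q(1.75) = -13.58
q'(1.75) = -8.24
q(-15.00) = -4374.41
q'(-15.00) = 845.97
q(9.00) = 509.35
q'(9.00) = 211.89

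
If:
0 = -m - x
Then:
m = -x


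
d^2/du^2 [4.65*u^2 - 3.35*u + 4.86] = 9.30000000000000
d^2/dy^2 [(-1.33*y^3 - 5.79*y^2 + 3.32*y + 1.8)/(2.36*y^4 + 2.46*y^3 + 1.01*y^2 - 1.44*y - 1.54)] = (-14.8151359999999*y^9 - 193.487904*y^8 + 39.2274479999999*y^7 + 409.75446*y^6 + 101.132352*y^5 - 363.429504*y^4 - 14.8756359999999*y^3 + 130.461012*y^2 + 37.2654*y - 29.123592)/(13.144256*y^12 + 41.103648*y^11 + 59.721216*y^10 + 26.0082*y^9 - 50.33328*y^8 - 92.852622*y^7 - 55.738411*y^6 + 19.339848*y^5 + 51.09285*y^4 + 27.95508*y^3 - 2.394084*y^2 - 10.245312*y - 3.652264)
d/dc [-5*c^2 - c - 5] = -10*c - 1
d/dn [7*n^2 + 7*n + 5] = 14*n + 7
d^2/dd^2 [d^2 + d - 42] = 2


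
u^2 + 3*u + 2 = (u + 1)*(u + 2)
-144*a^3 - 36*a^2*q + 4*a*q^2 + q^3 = (-6*a + q)*(4*a + q)*(6*a + q)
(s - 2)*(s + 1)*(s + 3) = s^3 + 2*s^2 - 5*s - 6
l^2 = l^2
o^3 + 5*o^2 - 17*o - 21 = (o - 3)*(o + 1)*(o + 7)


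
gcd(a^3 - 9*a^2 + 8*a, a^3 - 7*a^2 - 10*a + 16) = a^2 - 9*a + 8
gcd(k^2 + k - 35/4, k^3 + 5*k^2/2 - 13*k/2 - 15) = k - 5/2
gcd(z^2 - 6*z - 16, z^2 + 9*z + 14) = z + 2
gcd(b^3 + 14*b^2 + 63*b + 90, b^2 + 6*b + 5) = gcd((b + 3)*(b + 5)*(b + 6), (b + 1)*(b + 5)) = b + 5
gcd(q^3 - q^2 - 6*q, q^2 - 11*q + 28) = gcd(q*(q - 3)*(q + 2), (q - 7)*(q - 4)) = 1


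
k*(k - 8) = k^2 - 8*k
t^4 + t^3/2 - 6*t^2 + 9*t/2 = t*(t - 3/2)*(t - 1)*(t + 3)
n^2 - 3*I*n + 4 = (n - 4*I)*(n + I)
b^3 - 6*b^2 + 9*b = b*(b - 3)^2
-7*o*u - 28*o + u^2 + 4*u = (-7*o + u)*(u + 4)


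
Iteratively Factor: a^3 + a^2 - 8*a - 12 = (a - 3)*(a^2 + 4*a + 4) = (a - 3)*(a + 2)*(a + 2)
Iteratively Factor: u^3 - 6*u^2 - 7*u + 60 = (u - 4)*(u^2 - 2*u - 15) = (u - 4)*(u + 3)*(u - 5)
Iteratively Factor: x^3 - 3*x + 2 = (x + 2)*(x^2 - 2*x + 1) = (x - 1)*(x + 2)*(x - 1)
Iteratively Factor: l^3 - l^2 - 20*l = (l - 5)*(l^2 + 4*l) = (l - 5)*(l + 4)*(l)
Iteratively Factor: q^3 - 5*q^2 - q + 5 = (q - 1)*(q^2 - 4*q - 5) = (q - 5)*(q - 1)*(q + 1)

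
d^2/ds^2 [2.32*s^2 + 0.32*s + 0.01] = 4.64000000000000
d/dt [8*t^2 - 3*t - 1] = 16*t - 3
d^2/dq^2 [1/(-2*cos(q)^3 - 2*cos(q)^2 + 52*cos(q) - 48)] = ((101*cos(q) - 8*cos(2*q) - 9*cos(3*q))*(cos(q)^3 + cos(q)^2 - 26*cos(q) + 24)/8 - (3*cos(q)^2 + 2*cos(q) - 26)^2*sin(q)^2)/(cos(q)^3 + cos(q)^2 - 26*cos(q) + 24)^3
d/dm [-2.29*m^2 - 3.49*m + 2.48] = -4.58*m - 3.49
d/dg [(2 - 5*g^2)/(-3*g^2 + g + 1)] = (-5*g^2 + 2*g - 2)/(9*g^4 - 6*g^3 - 5*g^2 + 2*g + 1)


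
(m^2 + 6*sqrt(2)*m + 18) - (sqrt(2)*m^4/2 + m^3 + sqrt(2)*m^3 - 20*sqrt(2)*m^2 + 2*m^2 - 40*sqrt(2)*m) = -sqrt(2)*m^4/2 - sqrt(2)*m^3 - m^3 - m^2 + 20*sqrt(2)*m^2 + 46*sqrt(2)*m + 18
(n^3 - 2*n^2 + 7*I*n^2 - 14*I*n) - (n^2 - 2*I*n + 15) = n^3 - 3*n^2 + 7*I*n^2 - 12*I*n - 15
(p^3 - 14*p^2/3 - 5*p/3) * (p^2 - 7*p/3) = p^5 - 7*p^4 + 83*p^3/9 + 35*p^2/9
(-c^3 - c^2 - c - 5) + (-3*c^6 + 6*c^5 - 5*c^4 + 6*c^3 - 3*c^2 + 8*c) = -3*c^6 + 6*c^5 - 5*c^4 + 5*c^3 - 4*c^2 + 7*c - 5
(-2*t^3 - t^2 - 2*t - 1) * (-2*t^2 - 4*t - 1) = 4*t^5 + 10*t^4 + 10*t^3 + 11*t^2 + 6*t + 1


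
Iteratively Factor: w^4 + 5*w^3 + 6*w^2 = (w + 3)*(w^3 + 2*w^2) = w*(w + 3)*(w^2 + 2*w) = w*(w + 2)*(w + 3)*(w)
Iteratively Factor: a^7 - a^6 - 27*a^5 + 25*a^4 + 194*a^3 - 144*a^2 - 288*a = (a + 4)*(a^6 - 5*a^5 - 7*a^4 + 53*a^3 - 18*a^2 - 72*a) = (a + 1)*(a + 4)*(a^5 - 6*a^4 - a^3 + 54*a^2 - 72*a) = (a - 4)*(a + 1)*(a + 4)*(a^4 - 2*a^3 - 9*a^2 + 18*a) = a*(a - 4)*(a + 1)*(a + 4)*(a^3 - 2*a^2 - 9*a + 18) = a*(a - 4)*(a - 3)*(a + 1)*(a + 4)*(a^2 + a - 6) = a*(a - 4)*(a - 3)*(a - 2)*(a + 1)*(a + 4)*(a + 3)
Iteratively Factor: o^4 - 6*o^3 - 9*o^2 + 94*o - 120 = (o - 2)*(o^3 - 4*o^2 - 17*o + 60) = (o - 5)*(o - 2)*(o^2 + o - 12) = (o - 5)*(o - 2)*(o + 4)*(o - 3)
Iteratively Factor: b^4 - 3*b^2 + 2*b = (b - 1)*(b^3 + b^2 - 2*b) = (b - 1)*(b + 2)*(b^2 - b) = (b - 1)^2*(b + 2)*(b)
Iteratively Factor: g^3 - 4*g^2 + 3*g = (g - 3)*(g^2 - g) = g*(g - 3)*(g - 1)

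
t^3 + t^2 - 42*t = t*(t - 6)*(t + 7)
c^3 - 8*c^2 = c^2*(c - 8)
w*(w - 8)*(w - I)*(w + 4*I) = w^4 - 8*w^3 + 3*I*w^3 + 4*w^2 - 24*I*w^2 - 32*w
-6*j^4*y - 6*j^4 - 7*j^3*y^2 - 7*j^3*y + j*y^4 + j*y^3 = (-3*j + y)*(j + y)*(2*j + y)*(j*y + j)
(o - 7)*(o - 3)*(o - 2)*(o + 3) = o^4 - 9*o^3 + 5*o^2 + 81*o - 126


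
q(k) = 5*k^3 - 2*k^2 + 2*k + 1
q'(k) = 15*k^2 - 4*k + 2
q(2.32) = 57.31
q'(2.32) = 73.46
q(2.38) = 61.84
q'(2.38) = 77.45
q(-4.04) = -369.42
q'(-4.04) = 262.98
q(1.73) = 24.36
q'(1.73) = 39.97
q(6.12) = 1084.44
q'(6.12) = 539.34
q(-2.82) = -132.67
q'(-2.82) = 132.57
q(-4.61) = -540.59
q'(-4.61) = 339.22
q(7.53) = 2037.45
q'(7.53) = 822.39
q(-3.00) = -158.00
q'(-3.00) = 149.00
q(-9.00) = -3824.00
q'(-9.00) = 1253.00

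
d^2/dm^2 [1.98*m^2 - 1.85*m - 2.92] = 3.96000000000000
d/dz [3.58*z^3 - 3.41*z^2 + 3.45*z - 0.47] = 10.74*z^2 - 6.82*z + 3.45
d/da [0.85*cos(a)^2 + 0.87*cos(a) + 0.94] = -(1.7*cos(a) + 0.87)*sin(a)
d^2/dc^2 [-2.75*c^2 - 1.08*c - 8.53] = -5.50000000000000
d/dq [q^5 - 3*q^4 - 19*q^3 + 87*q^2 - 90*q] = 5*q^4 - 12*q^3 - 57*q^2 + 174*q - 90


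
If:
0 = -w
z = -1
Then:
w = 0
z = -1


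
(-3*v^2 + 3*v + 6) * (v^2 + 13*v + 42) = -3*v^4 - 36*v^3 - 81*v^2 + 204*v + 252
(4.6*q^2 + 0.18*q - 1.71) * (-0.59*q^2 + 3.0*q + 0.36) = -2.714*q^4 + 13.6938*q^3 + 3.2049*q^2 - 5.0652*q - 0.6156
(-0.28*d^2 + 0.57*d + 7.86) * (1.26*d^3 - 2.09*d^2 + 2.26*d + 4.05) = -0.3528*d^5 + 1.3034*d^4 + 8.0795*d^3 - 16.2732*d^2 + 20.0721*d + 31.833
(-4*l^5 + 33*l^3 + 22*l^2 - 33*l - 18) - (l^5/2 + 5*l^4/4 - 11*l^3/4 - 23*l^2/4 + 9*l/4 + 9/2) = -9*l^5/2 - 5*l^4/4 + 143*l^3/4 + 111*l^2/4 - 141*l/4 - 45/2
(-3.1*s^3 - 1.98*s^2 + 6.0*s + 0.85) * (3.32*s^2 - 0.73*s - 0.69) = -10.292*s^5 - 4.3106*s^4 + 23.5044*s^3 - 0.191800000000001*s^2 - 4.7605*s - 0.5865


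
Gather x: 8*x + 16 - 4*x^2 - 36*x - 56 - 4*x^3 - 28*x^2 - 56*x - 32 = -4*x^3 - 32*x^2 - 84*x - 72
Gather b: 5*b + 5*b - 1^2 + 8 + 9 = 10*b + 16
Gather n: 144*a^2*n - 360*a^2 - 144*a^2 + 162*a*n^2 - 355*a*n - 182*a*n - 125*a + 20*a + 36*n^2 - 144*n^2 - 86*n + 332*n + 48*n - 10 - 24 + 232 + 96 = -504*a^2 - 105*a + n^2*(162*a - 108) + n*(144*a^2 - 537*a + 294) + 294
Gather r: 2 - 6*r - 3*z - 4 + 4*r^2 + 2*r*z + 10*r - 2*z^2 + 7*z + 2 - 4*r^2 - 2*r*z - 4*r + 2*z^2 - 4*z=0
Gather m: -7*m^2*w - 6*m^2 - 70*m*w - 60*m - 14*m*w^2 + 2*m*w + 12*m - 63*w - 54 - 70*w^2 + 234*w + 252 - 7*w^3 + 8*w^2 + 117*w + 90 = m^2*(-7*w - 6) + m*(-14*w^2 - 68*w - 48) - 7*w^3 - 62*w^2 + 288*w + 288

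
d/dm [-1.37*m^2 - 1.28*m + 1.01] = -2.74*m - 1.28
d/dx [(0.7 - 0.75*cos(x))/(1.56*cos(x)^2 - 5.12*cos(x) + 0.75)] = (-1.17*cos(x)^2 + 2.184*cos(x) - 3.0215)*sin(x)/(2.4336*cos(x)^4 - 15.9744*cos(x)^3 + 28.5544*cos(x)^2 - 7.68*cos(x) + 0.5625)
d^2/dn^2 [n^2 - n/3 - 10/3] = 2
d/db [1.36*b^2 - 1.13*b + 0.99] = 2.72*b - 1.13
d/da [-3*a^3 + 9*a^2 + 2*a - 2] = -9*a^2 + 18*a + 2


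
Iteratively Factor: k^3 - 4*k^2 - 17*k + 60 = (k + 4)*(k^2 - 8*k + 15) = (k - 3)*(k + 4)*(k - 5)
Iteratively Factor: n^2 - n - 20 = (n + 4)*(n - 5)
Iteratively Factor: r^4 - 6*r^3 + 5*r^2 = (r - 5)*(r^3 - r^2) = r*(r - 5)*(r^2 - r) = r*(r - 5)*(r - 1)*(r)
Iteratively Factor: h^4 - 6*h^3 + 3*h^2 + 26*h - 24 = (h - 3)*(h^3 - 3*h^2 - 6*h + 8) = (h - 4)*(h - 3)*(h^2 + h - 2) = (h - 4)*(h - 3)*(h - 1)*(h + 2)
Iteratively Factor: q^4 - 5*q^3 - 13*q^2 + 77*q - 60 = (q - 5)*(q^3 - 13*q + 12) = (q - 5)*(q + 4)*(q^2 - 4*q + 3) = (q - 5)*(q - 3)*(q + 4)*(q - 1)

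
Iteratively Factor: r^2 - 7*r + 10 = (r - 2)*(r - 5)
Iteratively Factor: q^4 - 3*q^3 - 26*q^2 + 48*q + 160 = (q + 4)*(q^3 - 7*q^2 + 2*q + 40) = (q - 5)*(q + 4)*(q^2 - 2*q - 8) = (q - 5)*(q - 4)*(q + 4)*(q + 2)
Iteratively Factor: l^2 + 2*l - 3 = (l - 1)*(l + 3)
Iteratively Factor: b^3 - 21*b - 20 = (b - 5)*(b^2 + 5*b + 4) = (b - 5)*(b + 4)*(b + 1)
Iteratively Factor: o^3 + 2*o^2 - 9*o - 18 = (o + 3)*(o^2 - o - 6) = (o - 3)*(o + 3)*(o + 2)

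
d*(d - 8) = d^2 - 8*d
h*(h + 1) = h^2 + h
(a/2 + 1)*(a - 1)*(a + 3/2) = a^3/2 + 5*a^2/4 - a/4 - 3/2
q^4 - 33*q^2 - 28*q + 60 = (q - 6)*(q - 1)*(q + 2)*(q + 5)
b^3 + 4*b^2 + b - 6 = (b - 1)*(b + 2)*(b + 3)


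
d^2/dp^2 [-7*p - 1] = 0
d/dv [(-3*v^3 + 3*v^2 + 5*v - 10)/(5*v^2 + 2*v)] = (-15*v^4 - 12*v^3 - 19*v^2 + 100*v + 20)/(v^2*(25*v^2 + 20*v + 4))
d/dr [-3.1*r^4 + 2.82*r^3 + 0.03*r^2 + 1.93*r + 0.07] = -12.4*r^3 + 8.46*r^2 + 0.06*r + 1.93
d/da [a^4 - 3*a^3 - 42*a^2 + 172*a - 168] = 4*a^3 - 9*a^2 - 84*a + 172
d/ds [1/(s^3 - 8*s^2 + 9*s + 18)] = (-3*s^2 + 16*s - 9)/(s^3 - 8*s^2 + 9*s + 18)^2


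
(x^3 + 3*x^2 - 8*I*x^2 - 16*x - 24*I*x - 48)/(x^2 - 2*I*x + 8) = (x^2 + x*(3 - 4*I) - 12*I)/(x + 2*I)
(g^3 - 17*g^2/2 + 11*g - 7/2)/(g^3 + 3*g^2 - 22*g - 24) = (2*g^3 - 17*g^2 + 22*g - 7)/(2*(g^3 + 3*g^2 - 22*g - 24))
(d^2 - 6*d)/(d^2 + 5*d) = (d - 6)/(d + 5)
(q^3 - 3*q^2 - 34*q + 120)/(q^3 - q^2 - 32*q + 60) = (q - 4)/(q - 2)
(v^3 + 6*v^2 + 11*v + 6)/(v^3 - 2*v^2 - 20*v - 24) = (v^2 + 4*v + 3)/(v^2 - 4*v - 12)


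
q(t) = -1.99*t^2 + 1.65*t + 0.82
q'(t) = 1.65 - 3.98*t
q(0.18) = 1.05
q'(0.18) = 0.93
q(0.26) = 1.11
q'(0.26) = 0.62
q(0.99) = 0.50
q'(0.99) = -2.29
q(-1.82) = -8.77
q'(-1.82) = 8.89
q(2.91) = -11.23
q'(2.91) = -9.93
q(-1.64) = -7.24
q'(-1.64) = 8.18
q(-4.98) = -56.75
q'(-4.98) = 21.47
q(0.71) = 0.99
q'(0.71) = -1.18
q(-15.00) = -471.68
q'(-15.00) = 61.35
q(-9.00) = -175.22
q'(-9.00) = 37.47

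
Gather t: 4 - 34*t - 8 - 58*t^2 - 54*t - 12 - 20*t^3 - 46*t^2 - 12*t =-20*t^3 - 104*t^2 - 100*t - 16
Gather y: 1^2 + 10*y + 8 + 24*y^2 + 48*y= 24*y^2 + 58*y + 9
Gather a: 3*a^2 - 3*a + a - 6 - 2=3*a^2 - 2*a - 8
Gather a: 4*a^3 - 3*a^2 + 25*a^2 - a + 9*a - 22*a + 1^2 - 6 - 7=4*a^3 + 22*a^2 - 14*a - 12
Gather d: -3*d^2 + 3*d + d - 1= -3*d^2 + 4*d - 1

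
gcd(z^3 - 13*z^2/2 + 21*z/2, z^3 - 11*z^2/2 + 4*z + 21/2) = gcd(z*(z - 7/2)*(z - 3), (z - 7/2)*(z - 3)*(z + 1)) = z^2 - 13*z/2 + 21/2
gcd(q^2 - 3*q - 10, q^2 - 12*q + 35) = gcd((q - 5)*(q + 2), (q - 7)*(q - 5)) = q - 5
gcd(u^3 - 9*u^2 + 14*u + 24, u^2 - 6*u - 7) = u + 1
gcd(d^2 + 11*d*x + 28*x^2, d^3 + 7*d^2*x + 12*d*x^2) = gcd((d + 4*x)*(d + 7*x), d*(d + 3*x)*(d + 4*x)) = d + 4*x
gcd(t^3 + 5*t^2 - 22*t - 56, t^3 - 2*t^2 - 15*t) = 1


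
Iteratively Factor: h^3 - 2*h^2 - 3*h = (h - 3)*(h^2 + h) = h*(h - 3)*(h + 1)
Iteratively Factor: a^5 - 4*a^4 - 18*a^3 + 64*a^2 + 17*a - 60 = (a - 1)*(a^4 - 3*a^3 - 21*a^2 + 43*a + 60) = (a - 1)*(a + 4)*(a^3 - 7*a^2 + 7*a + 15) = (a - 1)*(a + 1)*(a + 4)*(a^2 - 8*a + 15) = (a - 3)*(a - 1)*(a + 1)*(a + 4)*(a - 5)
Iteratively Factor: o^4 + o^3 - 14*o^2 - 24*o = (o - 4)*(o^3 + 5*o^2 + 6*o) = o*(o - 4)*(o^2 + 5*o + 6) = o*(o - 4)*(o + 2)*(o + 3)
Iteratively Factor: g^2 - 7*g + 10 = (g - 5)*(g - 2)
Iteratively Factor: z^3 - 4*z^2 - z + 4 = (z + 1)*(z^2 - 5*z + 4) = (z - 4)*(z + 1)*(z - 1)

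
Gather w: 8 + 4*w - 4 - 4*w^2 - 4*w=4 - 4*w^2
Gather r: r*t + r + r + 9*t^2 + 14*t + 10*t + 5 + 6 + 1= r*(t + 2) + 9*t^2 + 24*t + 12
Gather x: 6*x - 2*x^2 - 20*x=-2*x^2 - 14*x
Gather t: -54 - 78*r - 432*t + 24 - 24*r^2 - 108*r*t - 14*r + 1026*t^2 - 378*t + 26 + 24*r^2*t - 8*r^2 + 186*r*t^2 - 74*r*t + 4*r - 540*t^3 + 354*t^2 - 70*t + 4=-32*r^2 - 88*r - 540*t^3 + t^2*(186*r + 1380) + t*(24*r^2 - 182*r - 880)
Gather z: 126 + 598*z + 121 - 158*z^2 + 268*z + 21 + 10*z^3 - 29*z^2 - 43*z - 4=10*z^3 - 187*z^2 + 823*z + 264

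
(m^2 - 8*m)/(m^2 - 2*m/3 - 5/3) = 3*m*(8 - m)/(-3*m^2 + 2*m + 5)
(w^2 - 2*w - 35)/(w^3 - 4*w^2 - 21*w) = (w + 5)/(w*(w + 3))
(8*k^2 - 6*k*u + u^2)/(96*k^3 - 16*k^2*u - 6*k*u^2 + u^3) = (-2*k + u)/(-24*k^2 - 2*k*u + u^2)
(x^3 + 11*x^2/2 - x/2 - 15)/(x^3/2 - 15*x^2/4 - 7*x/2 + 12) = 2*(x + 5)/(x - 8)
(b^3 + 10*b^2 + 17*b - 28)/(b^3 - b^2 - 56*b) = (b^2 + 3*b - 4)/(b*(b - 8))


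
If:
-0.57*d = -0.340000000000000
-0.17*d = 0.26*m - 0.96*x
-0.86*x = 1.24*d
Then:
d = 0.60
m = -3.57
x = -0.86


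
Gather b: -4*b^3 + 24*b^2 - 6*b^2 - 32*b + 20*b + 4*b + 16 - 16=-4*b^3 + 18*b^2 - 8*b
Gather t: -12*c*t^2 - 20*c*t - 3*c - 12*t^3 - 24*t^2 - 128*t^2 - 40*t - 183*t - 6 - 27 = -3*c - 12*t^3 + t^2*(-12*c - 152) + t*(-20*c - 223) - 33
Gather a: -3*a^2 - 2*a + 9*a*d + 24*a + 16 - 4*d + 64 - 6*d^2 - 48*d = -3*a^2 + a*(9*d + 22) - 6*d^2 - 52*d + 80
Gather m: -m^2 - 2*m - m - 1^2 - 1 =-m^2 - 3*m - 2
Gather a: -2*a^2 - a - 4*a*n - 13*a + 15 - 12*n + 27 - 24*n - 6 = -2*a^2 + a*(-4*n - 14) - 36*n + 36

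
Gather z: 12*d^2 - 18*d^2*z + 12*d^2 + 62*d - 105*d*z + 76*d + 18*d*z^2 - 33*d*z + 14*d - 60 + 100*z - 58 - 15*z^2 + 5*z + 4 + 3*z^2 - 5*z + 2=24*d^2 + 152*d + z^2*(18*d - 12) + z*(-18*d^2 - 138*d + 100) - 112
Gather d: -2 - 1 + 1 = -2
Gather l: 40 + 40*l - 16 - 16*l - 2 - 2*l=22*l + 22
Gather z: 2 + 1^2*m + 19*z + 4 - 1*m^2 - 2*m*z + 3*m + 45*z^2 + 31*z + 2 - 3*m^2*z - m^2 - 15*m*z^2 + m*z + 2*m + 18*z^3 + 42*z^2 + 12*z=-2*m^2 + 6*m + 18*z^3 + z^2*(87 - 15*m) + z*(-3*m^2 - m + 62) + 8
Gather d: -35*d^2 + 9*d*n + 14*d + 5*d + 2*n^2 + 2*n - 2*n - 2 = -35*d^2 + d*(9*n + 19) + 2*n^2 - 2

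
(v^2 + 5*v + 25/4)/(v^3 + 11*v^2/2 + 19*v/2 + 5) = (v + 5/2)/(v^2 + 3*v + 2)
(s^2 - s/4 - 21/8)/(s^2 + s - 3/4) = (4*s - 7)/(2*(2*s - 1))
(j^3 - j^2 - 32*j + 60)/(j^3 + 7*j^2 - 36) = (j - 5)/(j + 3)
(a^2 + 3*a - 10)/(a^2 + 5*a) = (a - 2)/a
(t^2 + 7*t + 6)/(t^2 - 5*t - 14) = (t^2 + 7*t + 6)/(t^2 - 5*t - 14)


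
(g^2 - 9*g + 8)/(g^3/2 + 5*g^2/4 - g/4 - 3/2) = 4*(g - 8)/(2*g^2 + 7*g + 6)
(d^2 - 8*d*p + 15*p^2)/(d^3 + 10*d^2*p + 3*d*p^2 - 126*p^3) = (d - 5*p)/(d^2 + 13*d*p + 42*p^2)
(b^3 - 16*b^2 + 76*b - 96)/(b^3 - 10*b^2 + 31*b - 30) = (b^2 - 14*b + 48)/(b^2 - 8*b + 15)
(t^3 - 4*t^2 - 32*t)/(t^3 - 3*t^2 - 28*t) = (t - 8)/(t - 7)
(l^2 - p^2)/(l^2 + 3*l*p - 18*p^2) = (l^2 - p^2)/(l^2 + 3*l*p - 18*p^2)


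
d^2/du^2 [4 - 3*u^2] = -6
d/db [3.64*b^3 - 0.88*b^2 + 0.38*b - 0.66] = 10.92*b^2 - 1.76*b + 0.38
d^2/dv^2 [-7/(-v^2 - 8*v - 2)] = 14*(-v^2 - 8*v + 4*(v + 4)^2 - 2)/(v^2 + 8*v + 2)^3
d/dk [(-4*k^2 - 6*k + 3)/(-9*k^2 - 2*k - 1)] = 2*(-23*k^2 + 31*k + 6)/(81*k^4 + 36*k^3 + 22*k^2 + 4*k + 1)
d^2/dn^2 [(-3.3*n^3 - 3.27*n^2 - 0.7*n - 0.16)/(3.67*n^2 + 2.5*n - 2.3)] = (-1.13686837721616e-13*n^4 - 55.81256*n^3 - 64.6925640000001*n^2 - 149.0022*n - 47.34772)/(49.430863*n^6 + 101.01675*n^5 - 24.12291*n^4 - 110.99*n^3 + 15.1179*n^2 + 39.675*n - 12.167)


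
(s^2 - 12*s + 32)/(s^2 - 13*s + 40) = (s - 4)/(s - 5)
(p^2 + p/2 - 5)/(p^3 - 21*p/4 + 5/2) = 2/(2*p - 1)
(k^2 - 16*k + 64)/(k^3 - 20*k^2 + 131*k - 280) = (k - 8)/(k^2 - 12*k + 35)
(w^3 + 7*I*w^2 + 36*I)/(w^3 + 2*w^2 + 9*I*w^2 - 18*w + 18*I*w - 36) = (w - 2*I)/(w + 2)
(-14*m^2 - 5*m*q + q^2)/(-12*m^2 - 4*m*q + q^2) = (-7*m + q)/(-6*m + q)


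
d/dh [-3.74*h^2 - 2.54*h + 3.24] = -7.48*h - 2.54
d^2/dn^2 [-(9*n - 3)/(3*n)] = 2/n^3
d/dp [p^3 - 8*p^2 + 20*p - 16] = 3*p^2 - 16*p + 20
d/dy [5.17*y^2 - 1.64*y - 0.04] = 10.34*y - 1.64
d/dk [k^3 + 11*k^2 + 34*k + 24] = 3*k^2 + 22*k + 34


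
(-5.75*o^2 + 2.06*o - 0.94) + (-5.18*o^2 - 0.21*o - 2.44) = -10.93*o^2 + 1.85*o - 3.38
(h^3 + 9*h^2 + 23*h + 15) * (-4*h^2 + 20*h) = -4*h^5 - 16*h^4 + 88*h^3 + 400*h^2 + 300*h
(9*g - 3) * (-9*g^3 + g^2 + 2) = -81*g^4 + 36*g^3 - 3*g^2 + 18*g - 6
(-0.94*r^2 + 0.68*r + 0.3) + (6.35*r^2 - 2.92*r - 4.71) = 5.41*r^2 - 2.24*r - 4.41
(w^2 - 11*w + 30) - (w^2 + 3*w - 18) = 48 - 14*w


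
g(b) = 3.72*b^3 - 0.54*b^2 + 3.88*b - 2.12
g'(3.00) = 101.08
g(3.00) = 105.10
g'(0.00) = 3.88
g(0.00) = -2.12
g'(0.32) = 4.68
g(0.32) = -0.81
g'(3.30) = 121.85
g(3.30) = 138.49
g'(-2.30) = 65.40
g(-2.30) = -59.16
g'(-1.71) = 38.36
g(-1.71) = -28.93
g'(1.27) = 20.51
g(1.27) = 9.56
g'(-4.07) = 193.14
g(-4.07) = -277.66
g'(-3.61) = 153.22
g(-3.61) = -198.17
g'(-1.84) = 43.65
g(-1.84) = -34.26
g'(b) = 11.16*b^2 - 1.08*b + 3.88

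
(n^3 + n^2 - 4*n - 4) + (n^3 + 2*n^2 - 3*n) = 2*n^3 + 3*n^2 - 7*n - 4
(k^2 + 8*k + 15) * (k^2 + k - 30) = k^4 + 9*k^3 - 7*k^2 - 225*k - 450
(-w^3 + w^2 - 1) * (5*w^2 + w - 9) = -5*w^5 + 4*w^4 + 10*w^3 - 14*w^2 - w + 9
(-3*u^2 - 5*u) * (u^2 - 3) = -3*u^4 - 5*u^3 + 9*u^2 + 15*u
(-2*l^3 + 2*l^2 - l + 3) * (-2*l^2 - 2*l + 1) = 4*l^5 - 4*l^3 - 2*l^2 - 7*l + 3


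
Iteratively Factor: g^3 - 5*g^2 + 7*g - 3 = (g - 1)*(g^2 - 4*g + 3) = (g - 3)*(g - 1)*(g - 1)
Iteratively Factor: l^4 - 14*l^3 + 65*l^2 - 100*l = (l - 5)*(l^3 - 9*l^2 + 20*l) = (l - 5)*(l - 4)*(l^2 - 5*l) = (l - 5)^2*(l - 4)*(l)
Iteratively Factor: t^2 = (t)*(t)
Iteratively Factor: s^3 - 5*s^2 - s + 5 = (s - 1)*(s^2 - 4*s - 5) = (s - 5)*(s - 1)*(s + 1)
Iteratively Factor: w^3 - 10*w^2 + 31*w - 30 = (w - 2)*(w^2 - 8*w + 15) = (w - 3)*(w - 2)*(w - 5)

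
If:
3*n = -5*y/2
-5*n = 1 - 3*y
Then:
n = -5/43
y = 6/43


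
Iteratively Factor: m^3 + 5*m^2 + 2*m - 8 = (m - 1)*(m^2 + 6*m + 8) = (m - 1)*(m + 2)*(m + 4)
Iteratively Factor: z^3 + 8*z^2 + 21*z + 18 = (z + 2)*(z^2 + 6*z + 9) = (z + 2)*(z + 3)*(z + 3)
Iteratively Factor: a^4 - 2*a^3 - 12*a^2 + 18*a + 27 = (a - 3)*(a^3 + a^2 - 9*a - 9) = (a - 3)*(a + 1)*(a^2 - 9) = (a - 3)*(a + 1)*(a + 3)*(a - 3)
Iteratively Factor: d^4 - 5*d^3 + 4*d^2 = (d)*(d^3 - 5*d^2 + 4*d) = d*(d - 4)*(d^2 - d) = d^2*(d - 4)*(d - 1)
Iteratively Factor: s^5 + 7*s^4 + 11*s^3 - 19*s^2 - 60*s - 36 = (s - 2)*(s^4 + 9*s^3 + 29*s^2 + 39*s + 18) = (s - 2)*(s + 1)*(s^3 + 8*s^2 + 21*s + 18) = (s - 2)*(s + 1)*(s + 3)*(s^2 + 5*s + 6) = (s - 2)*(s + 1)*(s + 3)^2*(s + 2)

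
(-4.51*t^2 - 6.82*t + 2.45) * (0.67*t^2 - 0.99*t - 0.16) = -3.0217*t^4 - 0.104500000000001*t^3 + 9.1149*t^2 - 1.3343*t - 0.392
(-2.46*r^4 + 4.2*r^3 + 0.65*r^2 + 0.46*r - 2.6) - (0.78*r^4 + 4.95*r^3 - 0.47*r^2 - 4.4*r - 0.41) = -3.24*r^4 - 0.75*r^3 + 1.12*r^2 + 4.86*r - 2.19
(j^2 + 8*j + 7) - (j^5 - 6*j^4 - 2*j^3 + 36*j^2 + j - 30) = -j^5 + 6*j^4 + 2*j^3 - 35*j^2 + 7*j + 37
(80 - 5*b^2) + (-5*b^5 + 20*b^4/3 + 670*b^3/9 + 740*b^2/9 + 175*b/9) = -5*b^5 + 20*b^4/3 + 670*b^3/9 + 695*b^2/9 + 175*b/9 + 80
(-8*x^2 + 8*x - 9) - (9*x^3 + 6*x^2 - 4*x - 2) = -9*x^3 - 14*x^2 + 12*x - 7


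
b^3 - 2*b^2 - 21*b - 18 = (b - 6)*(b + 1)*(b + 3)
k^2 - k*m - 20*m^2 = (k - 5*m)*(k + 4*m)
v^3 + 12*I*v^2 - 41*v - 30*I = (v + I)*(v + 5*I)*(v + 6*I)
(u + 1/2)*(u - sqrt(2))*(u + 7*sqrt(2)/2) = u^3 + u^2/2 + 5*sqrt(2)*u^2/2 - 7*u + 5*sqrt(2)*u/4 - 7/2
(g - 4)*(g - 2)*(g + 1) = g^3 - 5*g^2 + 2*g + 8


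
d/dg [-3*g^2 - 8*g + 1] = -6*g - 8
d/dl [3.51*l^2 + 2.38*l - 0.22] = 7.02*l + 2.38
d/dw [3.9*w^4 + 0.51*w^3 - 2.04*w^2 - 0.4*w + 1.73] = 15.6*w^3 + 1.53*w^2 - 4.08*w - 0.4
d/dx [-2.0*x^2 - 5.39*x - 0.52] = -4.0*x - 5.39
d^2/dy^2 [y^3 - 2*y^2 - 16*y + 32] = 6*y - 4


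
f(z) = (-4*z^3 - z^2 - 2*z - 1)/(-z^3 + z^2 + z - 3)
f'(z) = (-12*z^2 - 2*z - 2)/(-z^3 + z^2 + z - 3) + (3*z^2 - 2*z - 1)*(-4*z^3 - z^2 - 2*z - 1)/(-z^3 + z^2 + z - 3)^2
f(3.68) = 6.21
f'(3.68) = -0.80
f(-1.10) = -3.41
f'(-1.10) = 19.75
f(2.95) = 6.95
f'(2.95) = -1.24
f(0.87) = 3.02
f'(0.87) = 7.01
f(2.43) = 7.67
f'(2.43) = -1.47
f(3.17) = 6.69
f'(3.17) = -1.10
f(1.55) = 7.72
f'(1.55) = 3.59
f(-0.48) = -0.05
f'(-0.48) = 1.22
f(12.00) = 4.50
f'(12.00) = -0.05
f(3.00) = 6.89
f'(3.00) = -1.21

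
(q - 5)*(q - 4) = q^2 - 9*q + 20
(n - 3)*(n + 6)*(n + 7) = n^3 + 10*n^2 + 3*n - 126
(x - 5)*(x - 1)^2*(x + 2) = x^4 - 5*x^3 - 3*x^2 + 17*x - 10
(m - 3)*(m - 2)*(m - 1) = m^3 - 6*m^2 + 11*m - 6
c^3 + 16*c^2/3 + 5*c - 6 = (c - 2/3)*(c + 3)^2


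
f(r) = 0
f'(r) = 0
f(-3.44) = 0.00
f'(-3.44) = 0.00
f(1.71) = 0.00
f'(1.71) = 0.00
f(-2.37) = 0.00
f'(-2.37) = 0.00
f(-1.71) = 0.00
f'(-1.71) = 0.00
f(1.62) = 0.00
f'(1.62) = 0.00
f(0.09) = 0.00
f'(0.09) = 0.00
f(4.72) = 0.00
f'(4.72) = 0.00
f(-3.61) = 0.00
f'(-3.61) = 0.00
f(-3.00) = 0.00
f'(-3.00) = 0.00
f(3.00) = 0.00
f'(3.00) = 0.00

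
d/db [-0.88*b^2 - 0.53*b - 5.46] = -1.76*b - 0.53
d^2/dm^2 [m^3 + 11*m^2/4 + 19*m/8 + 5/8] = 6*m + 11/2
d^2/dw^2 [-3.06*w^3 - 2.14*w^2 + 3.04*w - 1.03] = -18.36*w - 4.28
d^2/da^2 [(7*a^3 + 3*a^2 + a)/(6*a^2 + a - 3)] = 2*(151*a^3 + 99*a^2 + 243*a + 30)/(216*a^6 + 108*a^5 - 306*a^4 - 107*a^3 + 153*a^2 + 27*a - 27)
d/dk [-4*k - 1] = -4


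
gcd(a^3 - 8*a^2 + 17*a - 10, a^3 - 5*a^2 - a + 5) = a^2 - 6*a + 5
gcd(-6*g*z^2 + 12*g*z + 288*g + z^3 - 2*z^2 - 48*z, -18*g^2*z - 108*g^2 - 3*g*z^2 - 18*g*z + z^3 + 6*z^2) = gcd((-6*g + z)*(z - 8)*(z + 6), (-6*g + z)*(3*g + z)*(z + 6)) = -6*g*z - 36*g + z^2 + 6*z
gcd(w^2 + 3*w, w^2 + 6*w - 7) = 1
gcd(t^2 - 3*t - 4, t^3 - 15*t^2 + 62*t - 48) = 1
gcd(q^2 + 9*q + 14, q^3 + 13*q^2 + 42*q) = q + 7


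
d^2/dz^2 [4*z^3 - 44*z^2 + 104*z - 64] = 24*z - 88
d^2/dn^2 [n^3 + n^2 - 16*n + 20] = 6*n + 2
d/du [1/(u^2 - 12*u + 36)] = 2*(6 - u)/(u^2 - 12*u + 36)^2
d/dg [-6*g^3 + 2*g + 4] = 2 - 18*g^2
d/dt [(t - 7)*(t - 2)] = 2*t - 9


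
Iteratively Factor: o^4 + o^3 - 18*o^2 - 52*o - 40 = (o + 2)*(o^3 - o^2 - 16*o - 20) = (o - 5)*(o + 2)*(o^2 + 4*o + 4) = (o - 5)*(o + 2)^2*(o + 2)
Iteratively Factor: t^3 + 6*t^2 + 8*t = (t + 4)*(t^2 + 2*t) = t*(t + 4)*(t + 2)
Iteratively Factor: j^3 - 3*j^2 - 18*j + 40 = (j - 2)*(j^2 - j - 20) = (j - 2)*(j + 4)*(j - 5)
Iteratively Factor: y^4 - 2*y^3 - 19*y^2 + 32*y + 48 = (y - 3)*(y^3 + y^2 - 16*y - 16) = (y - 3)*(y + 1)*(y^2 - 16) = (y - 4)*(y - 3)*(y + 1)*(y + 4)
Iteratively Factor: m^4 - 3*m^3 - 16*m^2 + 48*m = (m - 3)*(m^3 - 16*m) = m*(m - 3)*(m^2 - 16) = m*(m - 4)*(m - 3)*(m + 4)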